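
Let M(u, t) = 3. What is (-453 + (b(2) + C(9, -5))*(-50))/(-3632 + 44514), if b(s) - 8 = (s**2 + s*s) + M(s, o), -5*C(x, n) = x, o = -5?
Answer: -1313/40882 ≈ -0.032117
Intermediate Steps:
C(x, n) = -x/5
b(s) = 11 + 2*s**2 (b(s) = 8 + ((s**2 + s*s) + 3) = 8 + ((s**2 + s**2) + 3) = 8 + (2*s**2 + 3) = 8 + (3 + 2*s**2) = 11 + 2*s**2)
(-453 + (b(2) + C(9, -5))*(-50))/(-3632 + 44514) = (-453 + ((11 + 2*2**2) - 1/5*9)*(-50))/(-3632 + 44514) = (-453 + ((11 + 2*4) - 9/5)*(-50))/40882 = (-453 + ((11 + 8) - 9/5)*(-50))*(1/40882) = (-453 + (19 - 9/5)*(-50))*(1/40882) = (-453 + (86/5)*(-50))*(1/40882) = (-453 - 860)*(1/40882) = -1313*1/40882 = -1313/40882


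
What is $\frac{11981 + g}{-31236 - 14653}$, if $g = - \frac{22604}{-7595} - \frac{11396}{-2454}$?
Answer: $- \frac{111722729183}{427642573785} \approx -0.26125$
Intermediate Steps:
$g = \frac{71011418}{9319065}$ ($g = \left(-22604\right) \left(- \frac{1}{7595}\right) - - \frac{5698}{1227} = \frac{22604}{7595} + \frac{5698}{1227} = \frac{71011418}{9319065} \approx 7.62$)
$\frac{11981 + g}{-31236 - 14653} = \frac{11981 + \frac{71011418}{9319065}}{-31236 - 14653} = \frac{111722729183}{9319065 \left(-45889\right)} = \frac{111722729183}{9319065} \left(- \frac{1}{45889}\right) = - \frac{111722729183}{427642573785}$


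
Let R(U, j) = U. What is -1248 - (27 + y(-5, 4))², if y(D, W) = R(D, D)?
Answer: -1732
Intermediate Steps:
y(D, W) = D
-1248 - (27 + y(-5, 4))² = -1248 - (27 - 5)² = -1248 - 1*22² = -1248 - 1*484 = -1248 - 484 = -1732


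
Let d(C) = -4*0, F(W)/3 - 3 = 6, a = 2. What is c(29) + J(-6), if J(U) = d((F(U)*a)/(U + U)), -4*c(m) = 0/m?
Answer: 0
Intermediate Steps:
F(W) = 27 (F(W) = 9 + 3*6 = 9 + 18 = 27)
c(m) = 0 (c(m) = -0/m = -¼*0 = 0)
d(C) = 0
J(U) = 0
c(29) + J(-6) = 0 + 0 = 0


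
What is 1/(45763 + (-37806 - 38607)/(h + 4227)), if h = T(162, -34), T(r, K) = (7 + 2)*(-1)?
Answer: 1406/64317307 ≈ 2.1860e-5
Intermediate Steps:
T(r, K) = -9 (T(r, K) = 9*(-1) = -9)
h = -9
1/(45763 + (-37806 - 38607)/(h + 4227)) = 1/(45763 + (-37806 - 38607)/(-9 + 4227)) = 1/(45763 - 76413/4218) = 1/(45763 - 76413*1/4218) = 1/(45763 - 25471/1406) = 1/(64317307/1406) = 1406/64317307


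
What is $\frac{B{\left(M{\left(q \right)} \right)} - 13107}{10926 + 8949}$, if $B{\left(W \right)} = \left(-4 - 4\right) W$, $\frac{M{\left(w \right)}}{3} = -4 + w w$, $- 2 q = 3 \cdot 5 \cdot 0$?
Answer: $- \frac{4337}{6625} \approx -0.65464$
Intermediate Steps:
$q = 0$ ($q = - \frac{3 \cdot 5 \cdot 0}{2} = - \frac{15 \cdot 0}{2} = \left(- \frac{1}{2}\right) 0 = 0$)
$M{\left(w \right)} = -12 + 3 w^{2}$ ($M{\left(w \right)} = 3 \left(-4 + w w\right) = 3 \left(-4 + w^{2}\right) = -12 + 3 w^{2}$)
$B{\left(W \right)} = - 8 W$
$\frac{B{\left(M{\left(q \right)} \right)} - 13107}{10926 + 8949} = \frac{- 8 \left(-12 + 3 \cdot 0^{2}\right) - 13107}{10926 + 8949} = \frac{- 8 \left(-12 + 3 \cdot 0\right) - 13107}{19875} = \left(- 8 \left(-12 + 0\right) - 13107\right) \frac{1}{19875} = \left(\left(-8\right) \left(-12\right) - 13107\right) \frac{1}{19875} = \left(96 - 13107\right) \frac{1}{19875} = \left(-13011\right) \frac{1}{19875} = - \frac{4337}{6625}$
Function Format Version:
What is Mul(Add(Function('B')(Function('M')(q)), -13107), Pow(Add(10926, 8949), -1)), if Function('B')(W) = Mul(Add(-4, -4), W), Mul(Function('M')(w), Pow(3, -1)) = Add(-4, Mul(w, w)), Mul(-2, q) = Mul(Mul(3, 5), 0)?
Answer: Rational(-4337, 6625) ≈ -0.65464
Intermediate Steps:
q = 0 (q = Mul(Rational(-1, 2), Mul(Mul(3, 5), 0)) = Mul(Rational(-1, 2), Mul(15, 0)) = Mul(Rational(-1, 2), 0) = 0)
Function('M')(w) = Add(-12, Mul(3, Pow(w, 2))) (Function('M')(w) = Mul(3, Add(-4, Mul(w, w))) = Mul(3, Add(-4, Pow(w, 2))) = Add(-12, Mul(3, Pow(w, 2))))
Function('B')(W) = Mul(-8, W)
Mul(Add(Function('B')(Function('M')(q)), -13107), Pow(Add(10926, 8949), -1)) = Mul(Add(Mul(-8, Add(-12, Mul(3, Pow(0, 2)))), -13107), Pow(Add(10926, 8949), -1)) = Mul(Add(Mul(-8, Add(-12, Mul(3, 0))), -13107), Pow(19875, -1)) = Mul(Add(Mul(-8, Add(-12, 0)), -13107), Rational(1, 19875)) = Mul(Add(Mul(-8, -12), -13107), Rational(1, 19875)) = Mul(Add(96, -13107), Rational(1, 19875)) = Mul(-13011, Rational(1, 19875)) = Rational(-4337, 6625)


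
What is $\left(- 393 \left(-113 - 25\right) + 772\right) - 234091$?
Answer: $-179085$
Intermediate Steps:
$\left(- 393 \left(-113 - 25\right) + 772\right) - 234091 = \left(\left(-393\right) \left(-138\right) + 772\right) - 234091 = \left(54234 + 772\right) - 234091 = 55006 - 234091 = -179085$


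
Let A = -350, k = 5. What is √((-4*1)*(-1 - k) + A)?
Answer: I*√326 ≈ 18.055*I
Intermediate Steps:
√((-4*1)*(-1 - k) + A) = √((-4*1)*(-1 - 1*5) - 350) = √(-4*(-1 - 5) - 350) = √(-4*(-6) - 350) = √(24 - 350) = √(-326) = I*√326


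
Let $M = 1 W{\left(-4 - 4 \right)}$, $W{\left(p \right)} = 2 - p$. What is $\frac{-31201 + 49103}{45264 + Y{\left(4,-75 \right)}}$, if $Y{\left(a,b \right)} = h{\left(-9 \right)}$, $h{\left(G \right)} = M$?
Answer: $\frac{8951}{22637} \approx 0.39541$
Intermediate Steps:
$M = 10$ ($M = 1 \left(2 - \left(-4 - 4\right)\right) = 1 \left(2 - -8\right) = 1 \left(2 + 8\right) = 1 \cdot 10 = 10$)
$h{\left(G \right)} = 10$
$Y{\left(a,b \right)} = 10$
$\frac{-31201 + 49103}{45264 + Y{\left(4,-75 \right)}} = \frac{-31201 + 49103}{45264 + 10} = \frac{17902}{45274} = 17902 \cdot \frac{1}{45274} = \frac{8951}{22637}$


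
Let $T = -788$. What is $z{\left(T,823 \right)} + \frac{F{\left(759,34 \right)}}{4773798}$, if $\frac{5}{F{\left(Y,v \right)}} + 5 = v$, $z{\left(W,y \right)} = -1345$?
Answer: $- \frac{186201990985}{138440142} \approx -1345.0$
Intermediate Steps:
$F{\left(Y,v \right)} = \frac{5}{-5 + v}$
$z{\left(T,823 \right)} + \frac{F{\left(759,34 \right)}}{4773798} = -1345 + \frac{5 \frac{1}{-5 + 34}}{4773798} = -1345 + \frac{5}{29} \cdot \frac{1}{4773798} = -1345 + \frac{5}{138440142} = - \frac{186201990985}{138440142}$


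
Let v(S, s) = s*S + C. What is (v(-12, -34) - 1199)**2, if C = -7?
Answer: 636804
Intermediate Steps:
v(S, s) = -7 + S*s (v(S, s) = s*S - 7 = S*s - 7 = -7 + S*s)
(v(-12, -34) - 1199)**2 = ((-7 - 12*(-34)) - 1199)**2 = ((-7 + 408) - 1199)**2 = (401 - 1199)**2 = (-798)**2 = 636804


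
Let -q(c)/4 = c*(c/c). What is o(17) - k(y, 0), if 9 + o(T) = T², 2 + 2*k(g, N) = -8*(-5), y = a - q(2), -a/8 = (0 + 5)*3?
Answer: 261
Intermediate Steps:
q(c) = -4*c (q(c) = -4*c*c/c = -4*c)
a = -120 (a = -8*(0 + 5)*3 = -40*3 = -8*15 = -120)
y = -112 (y = -120 - (-4)*2 = -120 - 1*(-8) = -120 + 8 = -112)
k(g, N) = 19 (k(g, N) = -1 + (-8*(-5))/2 = -1 + (½)*40 = -1 + 20 = 19)
o(T) = -9 + T²
o(17) - k(y, 0) = (-9 + 17²) - 1*19 = (-9 + 289) - 19 = 280 - 19 = 261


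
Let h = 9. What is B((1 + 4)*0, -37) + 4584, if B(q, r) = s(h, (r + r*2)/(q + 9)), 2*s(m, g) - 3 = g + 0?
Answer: 13738/3 ≈ 4579.3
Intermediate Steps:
s(m, g) = 3/2 + g/2 (s(m, g) = 3/2 + (g + 0)/2 = 3/2 + g/2)
B(q, r) = 3/2 + 3*r/(2*(9 + q)) (B(q, r) = 3/2 + ((r + r*2)/(q + 9))/2 = 3/2 + ((r + 2*r)/(9 + q))/2 = 3/2 + ((3*r)/(9 + q))/2 = 3/2 + (3*r/(9 + q))/2 = 3/2 + 3*r/(2*(9 + q)))
B((1 + 4)*0, -37) + 4584 = 3*(9 + (1 + 4)*0 - 37)/(2*(9 + (1 + 4)*0)) + 4584 = 3*(9 + 5*0 - 37)/(2*(9 + 5*0)) + 4584 = 3*(9 + 0 - 37)/(2*(9 + 0)) + 4584 = (3/2)*(-28)/9 + 4584 = (3/2)*(⅑)*(-28) + 4584 = -14/3 + 4584 = 13738/3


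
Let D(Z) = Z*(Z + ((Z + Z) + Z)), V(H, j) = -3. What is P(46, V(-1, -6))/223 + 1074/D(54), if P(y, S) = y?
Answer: 129341/433512 ≈ 0.29836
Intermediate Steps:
D(Z) = 4*Z² (D(Z) = Z*(Z + (2*Z + Z)) = Z*(Z + 3*Z) = Z*(4*Z) = 4*Z²)
P(46, V(-1, -6))/223 + 1074/D(54) = 46/223 + 1074/((4*54²)) = 46*(1/223) + 1074/((4*2916)) = 46/223 + 1074/11664 = 46/223 + 1074*(1/11664) = 46/223 + 179/1944 = 129341/433512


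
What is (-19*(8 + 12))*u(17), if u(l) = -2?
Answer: 760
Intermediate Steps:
(-19*(8 + 12))*u(17) = -19*(8 + 12)*(-2) = -19*20*(-2) = -380*(-2) = 760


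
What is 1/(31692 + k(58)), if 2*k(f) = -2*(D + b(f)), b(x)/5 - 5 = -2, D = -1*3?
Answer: 1/31680 ≈ 3.1566e-5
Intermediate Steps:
D = -3
b(x) = 15 (b(x) = 25 + 5*(-2) = 25 - 10 = 15)
k(f) = -12 (k(f) = (-2*(-3 + 15))/2 = (-2*12)/2 = (½)*(-24) = -12)
1/(31692 + k(58)) = 1/(31692 - 12) = 1/31680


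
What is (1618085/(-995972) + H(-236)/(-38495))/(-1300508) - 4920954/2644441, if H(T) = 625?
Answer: -4461190848339839240271/2397373352211320818544 ≈ -1.8609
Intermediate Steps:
(1618085/(-995972) + H(-236)/(-38495))/(-1300508) - 4920954/2644441 = (1618085/(-995972) + 625/(-38495))/(-1300508) - 4920954/2644441 = (1618085*(-1/995972) + 625*(-1/38495))*(-1/1300508) - 4920954*1/2644441 = (-1618085/995972 - 125/7699)*(-1/1300508) - 4920954/2644441 = -12582132915/7667988428*(-1/1300508) - 4920954/2644441 = 1143830265/906570935865584 - 4920954/2644441 = -4461190848339839240271/2397373352211320818544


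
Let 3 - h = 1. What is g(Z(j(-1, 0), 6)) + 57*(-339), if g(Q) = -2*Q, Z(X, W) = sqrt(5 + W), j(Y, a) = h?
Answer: -19323 - 2*sqrt(11) ≈ -19330.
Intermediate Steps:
h = 2 (h = 3 - 1*1 = 3 - 1 = 2)
j(Y, a) = 2
g(Z(j(-1, 0), 6)) + 57*(-339) = -2*sqrt(5 + 6) + 57*(-339) = -2*sqrt(11) - 19323 = -19323 - 2*sqrt(11)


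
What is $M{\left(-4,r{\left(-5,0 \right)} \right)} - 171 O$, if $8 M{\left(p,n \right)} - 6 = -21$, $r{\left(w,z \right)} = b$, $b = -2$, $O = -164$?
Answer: $\frac{224337}{8} \approx 28042.0$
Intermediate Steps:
$r{\left(w,z \right)} = -2$
$M{\left(p,n \right)} = - \frac{15}{8}$ ($M{\left(p,n \right)} = \frac{3}{4} + \frac{1}{8} \left(-21\right) = \frac{3}{4} - \frac{21}{8} = - \frac{15}{8}$)
$M{\left(-4,r{\left(-5,0 \right)} \right)} - 171 O = - \frac{15}{8} - -28044 = - \frac{15}{8} + 28044 = \frac{224337}{8}$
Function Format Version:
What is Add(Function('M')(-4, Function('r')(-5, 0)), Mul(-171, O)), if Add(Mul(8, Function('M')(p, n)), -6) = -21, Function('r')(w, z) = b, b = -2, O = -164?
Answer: Rational(224337, 8) ≈ 28042.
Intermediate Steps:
Function('r')(w, z) = -2
Function('M')(p, n) = Rational(-15, 8) (Function('M')(p, n) = Add(Rational(3, 4), Mul(Rational(1, 8), -21)) = Add(Rational(3, 4), Rational(-21, 8)) = Rational(-15, 8))
Add(Function('M')(-4, Function('r')(-5, 0)), Mul(-171, O)) = Add(Rational(-15, 8), Mul(-171, -164)) = Add(Rational(-15, 8), 28044) = Rational(224337, 8)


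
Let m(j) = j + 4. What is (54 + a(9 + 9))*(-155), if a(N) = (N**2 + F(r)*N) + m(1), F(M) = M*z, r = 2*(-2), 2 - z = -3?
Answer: -3565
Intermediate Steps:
z = 5 (z = 2 - 1*(-3) = 2 + 3 = 5)
r = -4
F(M) = 5*M (F(M) = M*5 = 5*M)
m(j) = 4 + j
a(N) = 5 + N**2 - 20*N (a(N) = (N**2 + (5*(-4))*N) + (4 + 1) = (N**2 - 20*N) + 5 = 5 + N**2 - 20*N)
(54 + a(9 + 9))*(-155) = (54 + (5 + (9 + 9)**2 - 20*(9 + 9)))*(-155) = (54 + (5 + 18**2 - 20*18))*(-155) = (54 + (5 + 324 - 360))*(-155) = (54 - 31)*(-155) = 23*(-155) = -3565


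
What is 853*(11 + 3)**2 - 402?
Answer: 166786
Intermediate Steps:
853*(11 + 3)**2 - 402 = 853*14**2 - 402 = 853*196 - 402 = 167188 - 402 = 166786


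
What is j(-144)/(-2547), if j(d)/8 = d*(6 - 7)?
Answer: -128/283 ≈ -0.45230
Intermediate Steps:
j(d) = -8*d (j(d) = 8*(d*(6 - 7)) = 8*(d*(-1)) = 8*(-d) = -8*d)
j(-144)/(-2547) = -8*(-144)/(-2547) = 1152*(-1/2547) = -128/283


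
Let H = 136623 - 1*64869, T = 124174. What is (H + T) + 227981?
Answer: 423909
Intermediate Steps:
H = 71754 (H = 136623 - 64869 = 71754)
(H + T) + 227981 = (71754 + 124174) + 227981 = 195928 + 227981 = 423909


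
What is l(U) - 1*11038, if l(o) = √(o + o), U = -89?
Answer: -11038 + I*√178 ≈ -11038.0 + 13.342*I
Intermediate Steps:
l(o) = √2*√o (l(o) = √(2*o) = √2*√o)
l(U) - 1*11038 = √2*√(-89) - 1*11038 = √2*(I*√89) - 11038 = I*√178 - 11038 = -11038 + I*√178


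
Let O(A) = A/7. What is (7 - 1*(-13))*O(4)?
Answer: 80/7 ≈ 11.429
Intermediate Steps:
O(A) = A/7 (O(A) = A*(⅐) = A/7)
(7 - 1*(-13))*O(4) = (7 - 1*(-13))*((⅐)*4) = (7 + 13)*(4/7) = 20*(4/7) = 80/7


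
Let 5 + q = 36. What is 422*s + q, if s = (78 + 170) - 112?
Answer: 57423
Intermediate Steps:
q = 31 (q = -5 + 36 = 31)
s = 136 (s = 248 - 112 = 136)
422*s + q = 422*136 + 31 = 57392 + 31 = 57423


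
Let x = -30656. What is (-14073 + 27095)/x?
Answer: -6511/15328 ≈ -0.42478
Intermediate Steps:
(-14073 + 27095)/x = (-14073 + 27095)/(-30656) = 13022*(-1/30656) = -6511/15328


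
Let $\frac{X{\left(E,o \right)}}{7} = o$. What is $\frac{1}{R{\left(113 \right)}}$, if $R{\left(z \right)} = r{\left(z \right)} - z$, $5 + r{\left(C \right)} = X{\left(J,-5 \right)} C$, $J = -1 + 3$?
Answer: $- \frac{1}{4073} \approx -0.00024552$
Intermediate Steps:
$J = 2$
$X{\left(E,o \right)} = 7 o$
$r{\left(C \right)} = -5 - 35 C$ ($r{\left(C \right)} = -5 + 7 \left(-5\right) C = -5 - 35 C$)
$R{\left(z \right)} = -5 - 36 z$ ($R{\left(z \right)} = \left(-5 - 35 z\right) - z = -5 - 36 z$)
$\frac{1}{R{\left(113 \right)}} = \frac{1}{-5 - 4068} = \frac{1}{-4073} = - \frac{1}{4073}$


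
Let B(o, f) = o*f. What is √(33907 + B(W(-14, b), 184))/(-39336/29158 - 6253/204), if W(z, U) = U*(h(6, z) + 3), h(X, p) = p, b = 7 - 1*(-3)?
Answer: -2974116*√13667/95174759 ≈ -3.6532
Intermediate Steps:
b = 10 (b = 7 + 3 = 10)
W(z, U) = U*(3 + z) (W(z, U) = U*(z + 3) = U*(3 + z))
B(o, f) = f*o
√(33907 + B(W(-14, b), 184))/(-39336/29158 - 6253/204) = √(33907 + 184*(10*(3 - 14)))/(-39336/29158 - 6253/204) = √(33907 + 184*(10*(-11)))/(-39336*1/29158 - 6253*1/204) = √(33907 + 184*(-110))/(-19668/14579 - 6253/204) = √(33907 - 20240)/(-95174759/2974116) = √13667*(-2974116/95174759) = -2974116*√13667/95174759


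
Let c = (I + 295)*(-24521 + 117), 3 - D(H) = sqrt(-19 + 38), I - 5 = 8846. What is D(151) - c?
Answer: 223198987 - sqrt(19) ≈ 2.2320e+8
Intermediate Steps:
I = 8851 (I = 5 + 8846 = 8851)
D(H) = 3 - sqrt(19) (D(H) = 3 - sqrt(-19 + 38) = 3 - sqrt(19))
c = -223198984 (c = (8851 + 295)*(-24521 + 117) = 9146*(-24404) = -223198984)
D(151) - c = (3 - sqrt(19)) - 1*(-223198984) = (3 - sqrt(19)) + 223198984 = 223198987 - sqrt(19)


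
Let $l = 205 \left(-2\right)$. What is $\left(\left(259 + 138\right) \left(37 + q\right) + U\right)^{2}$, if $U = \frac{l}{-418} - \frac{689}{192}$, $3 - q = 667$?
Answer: $\frac{99774652556920470529}{1610256384} \approx 6.1962 \cdot 10^{10}$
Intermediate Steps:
$q = -664$ ($q = 3 - 667 = -664$)
$l = -410$
$U = - \frac{104641}{40128}$ ($U = - \frac{410}{-418} - \frac{689}{192} = \left(-410\right) \left(- \frac{1}{418}\right) - \frac{689}{192} = \frac{205}{209} - \frac{689}{192} = - \frac{104641}{40128} \approx -2.6077$)
$\left(\left(259 + 138\right) \left(37 + q\right) + U\right)^{2} = \left(\left(259 + 138\right) \left(37 - 664\right) - \frac{104641}{40128}\right)^{2} = \left(397 \left(-627\right) - \frac{104641}{40128}\right)^{2} = \left(-248919 - \frac{104641}{40128}\right)^{2} = \left(- \frac{9988726273}{40128}\right)^{2} = \frac{99774652556920470529}{1610256384}$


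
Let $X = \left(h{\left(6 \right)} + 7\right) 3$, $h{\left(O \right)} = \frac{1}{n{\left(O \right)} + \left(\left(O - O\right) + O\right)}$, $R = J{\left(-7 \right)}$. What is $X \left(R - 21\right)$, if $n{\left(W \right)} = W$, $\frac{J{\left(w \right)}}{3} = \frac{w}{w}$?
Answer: $- \frac{765}{2} \approx -382.5$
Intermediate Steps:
$J{\left(w \right)} = 3$ ($J{\left(w \right)} = 3 \frac{w}{w} = 3 \cdot 1 = 3$)
$R = 3$
$h{\left(O \right)} = \frac{1}{2 O}$ ($h{\left(O \right)} = \frac{1}{O + \left(\left(O - O\right) + O\right)} = \frac{1}{O + \left(0 + O\right)} = \frac{1}{O + O} = \frac{1}{2 O}$)
$X = \frac{85}{4}$ ($X = \left(\frac{1}{2 \cdot 6} + 7\right) 3 = \left(\frac{1}{2} \cdot \frac{1}{6} + 7\right) 3 = \left(\frac{1}{12} + 7\right) 3 = \frac{85}{12} \cdot 3 = \frac{85}{4} \approx 21.25$)
$X \left(R - 21\right) = \frac{85 \left(3 - 21\right)}{4} = \frac{85}{4} \left(-18\right) = - \frac{765}{2}$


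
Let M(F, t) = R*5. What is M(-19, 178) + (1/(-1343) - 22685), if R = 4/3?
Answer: -91371008/4029 ≈ -22678.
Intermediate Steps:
R = 4/3 (R = 4*(1/3) = 4/3 ≈ 1.3333)
M(F, t) = 20/3 (M(F, t) = (4/3)*5 = 20/3)
M(-19, 178) + (1/(-1343) - 22685) = 20/3 + (1/(-1343) - 22685) = 20/3 + (-1/1343 - 22685) = 20/3 - 30465956/1343 = -91371008/4029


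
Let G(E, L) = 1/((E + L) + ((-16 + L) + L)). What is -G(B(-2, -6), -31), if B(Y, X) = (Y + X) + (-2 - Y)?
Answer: 1/117 ≈ 0.0085470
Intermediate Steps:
B(Y, X) = -2 + X (B(Y, X) = (X + Y) + (-2 - Y) = -2 + X)
G(E, L) = 1/(-16 + E + 3*L) (G(E, L) = 1/((E + L) + (-16 + 2*L)) = 1/(-16 + E + 3*L))
-G(B(-2, -6), -31) = -1/(-16 + (-2 - 6) + 3*(-31)) = -1/(-16 - 8 - 93) = -1/(-117) = -1*(-1/117) = 1/117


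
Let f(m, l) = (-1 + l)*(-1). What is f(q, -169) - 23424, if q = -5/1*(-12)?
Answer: -23254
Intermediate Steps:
q = 60 (q = -5*1*(-12) = -5*(-12) = 60)
f(m, l) = 1 - l
f(q, -169) - 23424 = (1 - 1*(-169)) - 23424 = (1 + 169) - 23424 = 170 - 23424 = -23254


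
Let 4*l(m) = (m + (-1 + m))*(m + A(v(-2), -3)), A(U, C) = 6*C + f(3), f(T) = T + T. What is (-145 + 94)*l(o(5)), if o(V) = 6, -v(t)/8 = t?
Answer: 1683/2 ≈ 841.50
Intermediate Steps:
v(t) = -8*t
f(T) = 2*T
A(U, C) = 6 + 6*C (A(U, C) = 6*C + 2*3 = 6*C + 6 = 6 + 6*C)
l(m) = (-1 + 2*m)*(-12 + m)/4 (l(m) = ((m + (-1 + m))*(m + (6 + 6*(-3))))/4 = ((-1 + 2*m)*(m + (6 - 18)))/4 = ((-1 + 2*m)*(m - 12))/4 = ((-1 + 2*m)*(-12 + m))/4 = (-1 + 2*m)*(-12 + m)/4)
(-145 + 94)*l(o(5)) = (-145 + 94)*(3 + (½)*6² - 25/4*6) = -51*(3 + (½)*36 - 75/2) = -51*(3 + 18 - 75/2) = -51*(-33/2) = 1683/2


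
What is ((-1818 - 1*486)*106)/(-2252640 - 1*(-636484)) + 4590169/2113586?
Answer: 1983654399407/853971173854 ≈ 2.3229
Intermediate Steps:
((-1818 - 1*486)*106)/(-2252640 - 1*(-636484)) + 4590169/2113586 = ((-1818 - 486)*106)/(-2252640 + 636484) + 4590169*(1/2113586) = -2304*106/(-1616156) + 4590169/2113586 = -244224*(-1/1616156) + 4590169/2113586 = 61056/404039 + 4590169/2113586 = 1983654399407/853971173854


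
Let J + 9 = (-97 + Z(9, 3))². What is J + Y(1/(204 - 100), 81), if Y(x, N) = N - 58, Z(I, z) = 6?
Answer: 8295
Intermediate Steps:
J = 8272 (J = -9 + (-97 + 6)² = -9 + (-91)² = -9 + 8281 = 8272)
Y(x, N) = -58 + N
J + Y(1/(204 - 100), 81) = 8272 + (-58 + 81) = 8272 + 23 = 8295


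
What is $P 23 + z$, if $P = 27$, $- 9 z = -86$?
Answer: $\frac{5675}{9} \approx 630.56$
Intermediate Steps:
$z = \frac{86}{9}$ ($z = \left(- \frac{1}{9}\right) \left(-86\right) = \frac{86}{9} \approx 9.5556$)
$P 23 + z = 27 \cdot 23 + \frac{86}{9} = 621 + \frac{86}{9} = \frac{5675}{9}$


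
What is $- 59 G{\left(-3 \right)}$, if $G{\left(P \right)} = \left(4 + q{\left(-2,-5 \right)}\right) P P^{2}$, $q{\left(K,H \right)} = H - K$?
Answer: $1593$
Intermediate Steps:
$G{\left(P \right)} = P^{3}$ ($G{\left(P \right)} = \left(4 - 3\right) P P^{2} = 1 P P^{2} = P P^{2} = P^{3}$)
$- 59 G{\left(-3 \right)} = - 59 \left(-3\right)^{3} = \left(-59\right) \left(-27\right) = 1593$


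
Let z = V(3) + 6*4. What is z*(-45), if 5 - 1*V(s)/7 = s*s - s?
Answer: -765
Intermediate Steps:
V(s) = 35 - 7*s² + 7*s (V(s) = 35 - 7*(s*s - s) = 35 - 7*(s² - s) = 35 + (-7*s² + 7*s) = 35 - 7*s² + 7*s)
z = 17 (z = (35 - 7*3² + 7*3) + 6*4 = (35 - 7*9 + 21) + 24 = (35 - 63 + 21) + 24 = -7 + 24 = 17)
z*(-45) = 17*(-45) = -765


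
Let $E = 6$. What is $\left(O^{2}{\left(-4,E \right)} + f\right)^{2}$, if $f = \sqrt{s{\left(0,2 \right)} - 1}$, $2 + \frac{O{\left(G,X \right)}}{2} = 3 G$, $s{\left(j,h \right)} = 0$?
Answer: $\left(784 + i\right)^{2} \approx 6.1466 \cdot 10^{5} + 1568.0 i$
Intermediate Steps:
$O{\left(G,X \right)} = -4 + 6 G$ ($O{\left(G,X \right)} = -4 + 2 \cdot 3 G = -4 + 6 G$)
$f = i$ ($f = \sqrt{0 - 1} = \sqrt{-1} = i \approx 1.0 i$)
$\left(O^{2}{\left(-4,E \right)} + f\right)^{2} = \left(\left(-4 + 6 \left(-4\right)\right)^{2} + i\right)^{2} = \left(\left(-4 - 24\right)^{2} + i\right)^{2} = \left(\left(-28\right)^{2} + i\right)^{2} = \left(784 + i\right)^{2}$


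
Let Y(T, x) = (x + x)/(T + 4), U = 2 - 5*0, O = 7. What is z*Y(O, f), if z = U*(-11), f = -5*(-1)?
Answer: -20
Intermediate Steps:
f = 5
U = 2 (U = 2 + 0 = 2)
Y(T, x) = 2*x/(4 + T) (Y(T, x) = (2*x)/(4 + T) = 2*x/(4 + T))
z = -22 (z = 2*(-11) = -22)
z*Y(O, f) = -44*5/(4 + 7) = -44*5/11 = -22*10/11 = -20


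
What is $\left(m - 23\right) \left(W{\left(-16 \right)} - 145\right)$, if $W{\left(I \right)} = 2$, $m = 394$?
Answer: $-53053$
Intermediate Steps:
$\left(m - 23\right) \left(W{\left(-16 \right)} - 145\right) = \left(394 - 23\right) \left(2 - 145\right) = 371 \left(-143\right) = -53053$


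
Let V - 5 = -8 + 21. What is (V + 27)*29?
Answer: 1305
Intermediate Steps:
V = 18 (V = 5 + (-8 + 21) = 5 + 13 = 18)
(V + 27)*29 = (18 + 27)*29 = 45*29 = 1305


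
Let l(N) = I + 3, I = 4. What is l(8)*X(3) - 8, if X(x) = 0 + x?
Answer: 13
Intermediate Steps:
X(x) = x
l(N) = 7 (l(N) = 4 + 3 = 7)
l(8)*X(3) - 8 = 7*3 - 8 = 21 - 8 = 13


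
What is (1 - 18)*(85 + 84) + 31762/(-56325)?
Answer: -161853487/56325 ≈ -2873.6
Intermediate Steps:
(1 - 18)*(85 + 84) + 31762/(-56325) = -17*169 + 31762*(-1/56325) = -2873 - 31762/56325 = -161853487/56325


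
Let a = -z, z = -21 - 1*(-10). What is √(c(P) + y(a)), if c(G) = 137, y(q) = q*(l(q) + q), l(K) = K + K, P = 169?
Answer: 10*√5 ≈ 22.361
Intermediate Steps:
z = -11 (z = -21 + 10 = -11)
l(K) = 2*K
a = 11 (a = -1*(-11) = 11)
y(q) = 3*q² (y(q) = q*(2*q + q) = q*(3*q) = 3*q²)
√(c(P) + y(a)) = √(137 + 3*11²) = √(137 + 3*121) = √(137 + 363) = √500 = 10*√5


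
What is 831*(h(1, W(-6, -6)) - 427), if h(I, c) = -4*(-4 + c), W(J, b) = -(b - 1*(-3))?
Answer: -351513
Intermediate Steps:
W(J, b) = -3 - b (W(J, b) = -(b + 3) = -(3 + b) = -3 - b)
h(I, c) = 16 - 4*c
831*(h(1, W(-6, -6)) - 427) = 831*((16 - 4*(-3 - 1*(-6))) - 427) = 831*((16 - 4*(-3 + 6)) - 427) = 831*((16 - 4*3) - 427) = 831*((16 - 12) - 427) = 831*(4 - 427) = 831*(-423) = -351513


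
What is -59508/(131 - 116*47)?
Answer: 59508/5321 ≈ 11.184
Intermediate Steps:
-59508/(131 - 116*47) = -59508/(131 - 5452) = -59508/(-5321) = -59508*(-1/5321) = 59508/5321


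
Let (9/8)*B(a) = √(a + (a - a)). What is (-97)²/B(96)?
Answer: 28227*√6/64 ≈ 1080.3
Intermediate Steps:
B(a) = 8*√a/9 (B(a) = 8*√(a + (a - a))/9 = 8*√(a + 0)/9 = 8*√a/9)
(-97)²/B(96) = (-97)²/((8*√96/9)) = 9409/((8*(4*√6)/9)) = 9409/((32*√6/9)) = 9409*(3*√6/64) = 28227*√6/64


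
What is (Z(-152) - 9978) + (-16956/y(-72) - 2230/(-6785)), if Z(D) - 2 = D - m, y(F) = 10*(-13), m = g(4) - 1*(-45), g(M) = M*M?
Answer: -887187109/88205 ≈ -10058.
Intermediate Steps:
g(M) = M²
m = 61 (m = 4² - 1*(-45) = 16 + 45 = 61)
y(F) = -130
Z(D) = -59 + D (Z(D) = 2 + (D - 1*61) = 2 + (D - 61) = 2 + (-61 + D) = -59 + D)
(Z(-152) - 9978) + (-16956/y(-72) - 2230/(-6785)) = ((-59 - 152) - 9978) + (-16956/(-130) - 2230/(-6785)) = (-211 - 9978) + (-16956*(-1/130) - 2230*(-1/6785)) = -10189 + (8478/65 + 446/1357) = -10189 + 11533636/88205 = -887187109/88205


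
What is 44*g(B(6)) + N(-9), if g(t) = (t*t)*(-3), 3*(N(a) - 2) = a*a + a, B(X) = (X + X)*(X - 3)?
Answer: -171046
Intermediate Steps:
B(X) = 2*X*(-3 + X) (B(X) = (2*X)*(-3 + X) = 2*X*(-3 + X))
N(a) = 2 + a/3 + a²/3 (N(a) = 2 + (a*a + a)/3 = 2 + (a² + a)/3 = 2 + (a + a²)/3 = 2 + (a/3 + a²/3) = 2 + a/3 + a²/3)
g(t) = -3*t² (g(t) = t²*(-3) = -3*t²)
44*g(B(6)) + N(-9) = 44*(-3*144*(-3 + 6)²) + (2 + (⅓)*(-9) + (⅓)*(-9)²) = 44*(-3*(2*6*3)²) + (2 - 3 + (⅓)*81) = 44*(-3*36²) + (2 - 3 + 27) = 44*(-3*1296) + 26 = 44*(-3888) + 26 = -171072 + 26 = -171046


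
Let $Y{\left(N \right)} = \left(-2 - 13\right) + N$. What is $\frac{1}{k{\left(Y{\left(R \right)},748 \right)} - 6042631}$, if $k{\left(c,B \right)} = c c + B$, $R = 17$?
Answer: $- \frac{1}{6041879} \approx -1.6551 \cdot 10^{-7}$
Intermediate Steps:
$Y{\left(N \right)} = -15 + N$
$k{\left(c,B \right)} = B + c^{2}$ ($k{\left(c,B \right)} = c^{2} + B = B + c^{2}$)
$\frac{1}{k{\left(Y{\left(R \right)},748 \right)} - 6042631} = \frac{1}{\left(748 + \left(-15 + 17\right)^{2}\right) - 6042631} = \frac{1}{\left(748 + 2^{2}\right) - 6042631} = \frac{1}{\left(748 + 4\right) - 6042631} = \frac{1}{752 - 6042631} = \frac{1}{-6041879} = - \frac{1}{6041879}$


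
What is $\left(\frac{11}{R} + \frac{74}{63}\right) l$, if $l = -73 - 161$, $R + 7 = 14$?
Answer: $- \frac{4498}{7} \approx -642.57$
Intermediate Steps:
$R = 7$ ($R = -7 + 14 = 7$)
$l = -234$
$\left(\frac{11}{R} + \frac{74}{63}\right) l = \left(\frac{11}{7} + \frac{74}{63}\right) \left(-234\right) = \frac{173}{63} \left(-234\right) = - \frac{4498}{7}$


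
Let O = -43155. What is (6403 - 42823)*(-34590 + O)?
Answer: 2831472900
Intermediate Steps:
(6403 - 42823)*(-34590 + O) = (6403 - 42823)*(-34590 - 43155) = -36420*(-77745) = 2831472900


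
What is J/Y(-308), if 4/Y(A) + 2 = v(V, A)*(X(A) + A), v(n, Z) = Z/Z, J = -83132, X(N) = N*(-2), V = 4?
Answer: -6359598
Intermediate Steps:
X(N) = -2*N
v(n, Z) = 1
Y(A) = 4/(-2 - A) (Y(A) = 4/(-2 + 1*(-2*A + A)) = 4/(-2 + 1*(-A)) = 4/(-2 - A))
J/Y(-308) = -83132/(4/(-2 - 1*(-308))) = -83132/(4/(-2 + 308)) = -83132/(4/306) = -83132/(4*(1/306)) = -83132/2/153 = -83132*153/2 = -6359598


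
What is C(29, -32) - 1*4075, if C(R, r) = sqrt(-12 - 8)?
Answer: -4075 + 2*I*sqrt(5) ≈ -4075.0 + 4.4721*I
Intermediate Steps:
C(R, r) = 2*I*sqrt(5) (C(R, r) = sqrt(-20) = 2*I*sqrt(5))
C(29, -32) - 1*4075 = 2*I*sqrt(5) - 1*4075 = 2*I*sqrt(5) - 4075 = -4075 + 2*I*sqrt(5)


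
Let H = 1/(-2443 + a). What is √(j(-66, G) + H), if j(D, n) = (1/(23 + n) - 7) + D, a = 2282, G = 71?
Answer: I*√16718756810/15134 ≈ 8.5437*I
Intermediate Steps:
H = -1/161 (H = 1/(-2443 + 2282) = 1/(-161) = -1/161 ≈ -0.0062112)
j(D, n) = -7 + D + 1/(23 + n) (j(D, n) = (-7 + 1/(23 + n)) + D = -7 + D + 1/(23 + n))
√(j(-66, G) + H) = √((-160 - 7*71 + 23*(-66) - 66*71)/(23 + 71) - 1/161) = √((-160 - 497 - 1518 - 4686)/94 - 1/161) = √((1/94)*(-6861) - 1/161) = √(-6861/94 - 1/161) = √(-1104715/15134) = I*√16718756810/15134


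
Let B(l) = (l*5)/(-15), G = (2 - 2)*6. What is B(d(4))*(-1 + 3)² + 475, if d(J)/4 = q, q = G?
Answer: 475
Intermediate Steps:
G = 0 (G = 0*6 = 0)
q = 0
d(J) = 0 (d(J) = 4*0 = 0)
B(l) = -l/3 (B(l) = (5*l)*(-1/15) = -l/3)
B(d(4))*(-1 + 3)² + 475 = (-⅓*0)*(-1 + 3)² + 475 = 0*2² + 475 = 0*4 + 475 = 0 + 475 = 475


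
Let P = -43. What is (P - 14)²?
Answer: 3249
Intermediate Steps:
(P - 14)² = (-43 - 14)² = (-57)² = 3249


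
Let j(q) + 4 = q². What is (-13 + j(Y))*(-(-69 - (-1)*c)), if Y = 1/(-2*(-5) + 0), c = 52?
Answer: -28883/100 ≈ -288.83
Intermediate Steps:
Y = ⅒ (Y = 1/(10 + 0) = 1/10 = ⅒ ≈ 0.10000)
j(q) = -4 + q²
(-13 + j(Y))*(-(-69 - (-1)*c)) = (-13 + (-4 + (⅒)²))*(-(-69 - (-1)*52)) = (-13 + (-4 + 1/100))*(-(-69 - 1*(-52))) = (-13 - 399/100)*(-(-69 + 52)) = -(-1699)*(-17)/100 = -1699/100*17 = -28883/100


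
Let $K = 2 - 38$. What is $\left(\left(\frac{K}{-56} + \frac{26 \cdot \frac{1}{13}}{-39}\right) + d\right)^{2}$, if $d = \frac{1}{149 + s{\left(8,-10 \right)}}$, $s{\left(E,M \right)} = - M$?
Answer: $\frac{33258289}{93045316} \approx 0.35744$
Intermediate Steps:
$d = \frac{1}{159}$ ($d = \frac{1}{149 - -10} = \frac{1}{149 + 10} = \frac{1}{159} \approx 0.0062893$)
$K = -36$ ($K = 2 - 38 = -36$)
$\left(\left(\frac{K}{-56} + \frac{26 \cdot \frac{1}{13}}{-39}\right) + d\right)^{2} = \left(\left(- \frac{36}{-56} + \frac{26 \cdot \frac{1}{13}}{-39}\right) + \frac{1}{159}\right)^{2} = \left(\left(\left(-36\right) \left(- \frac{1}{56}\right) + 26 \cdot \frac{1}{13} \left(- \frac{1}{39}\right)\right) + \frac{1}{159}\right)^{2} = \left(\left(\frac{9}{14} + 2 \left(- \frac{1}{39}\right)\right) + \frac{1}{159}\right)^{2} = \left(\left(\frac{9}{14} - \frac{2}{39}\right) + \frac{1}{159}\right)^{2} = \left(\frac{323}{546} + \frac{1}{159}\right)^{2} = \left(\frac{5767}{9646}\right)^{2} = \frac{33258289}{93045316}$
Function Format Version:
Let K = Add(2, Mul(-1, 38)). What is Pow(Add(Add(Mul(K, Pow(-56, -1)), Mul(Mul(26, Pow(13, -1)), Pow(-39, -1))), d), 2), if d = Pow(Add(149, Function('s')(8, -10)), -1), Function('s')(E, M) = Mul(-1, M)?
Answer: Rational(33258289, 93045316) ≈ 0.35744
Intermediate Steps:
d = Rational(1, 159) (d = Pow(Add(149, Mul(-1, -10)), -1) = Pow(Add(149, 10), -1) = Pow(159, -1) = Rational(1, 159) ≈ 0.0062893)
K = -36 (K = Add(2, -38) = -36)
Pow(Add(Add(Mul(K, Pow(-56, -1)), Mul(Mul(26, Pow(13, -1)), Pow(-39, -1))), d), 2) = Pow(Add(Add(Mul(-36, Pow(-56, -1)), Mul(Mul(26, Pow(13, -1)), Pow(-39, -1))), Rational(1, 159)), 2) = Pow(Add(Add(Mul(-36, Rational(-1, 56)), Mul(Mul(26, Rational(1, 13)), Rational(-1, 39))), Rational(1, 159)), 2) = Pow(Add(Add(Rational(9, 14), Mul(2, Rational(-1, 39))), Rational(1, 159)), 2) = Pow(Add(Add(Rational(9, 14), Rational(-2, 39)), Rational(1, 159)), 2) = Pow(Add(Rational(323, 546), Rational(1, 159)), 2) = Pow(Rational(5767, 9646), 2) = Rational(33258289, 93045316)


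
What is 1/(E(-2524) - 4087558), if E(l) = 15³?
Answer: -1/4084183 ≈ -2.4485e-7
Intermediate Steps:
E(l) = 3375
1/(E(-2524) - 4087558) = 1/(3375 - 4087558) = 1/(-4084183) = -1/4084183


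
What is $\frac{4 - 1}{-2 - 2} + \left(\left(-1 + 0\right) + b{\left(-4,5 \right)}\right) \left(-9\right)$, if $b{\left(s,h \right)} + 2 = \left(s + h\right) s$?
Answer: $\frac{249}{4} \approx 62.25$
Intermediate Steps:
$b{\left(s,h \right)} = -2 + s \left(h + s\right)$ ($b{\left(s,h \right)} = -2 + \left(s + h\right) s = -2 + \left(h + s\right) s = -2 + s \left(h + s\right)$)
$\frac{4 - 1}{-2 - 2} + \left(\left(-1 + 0\right) + b{\left(-4,5 \right)}\right) \left(-9\right) = \frac{4 - 1}{-2 - 2} + \left(\left(-1 + 0\right) + \left(-2 + \left(-4\right)^{2} + 5 \left(-4\right)\right)\right) \left(-9\right) = \frac{3}{-2 - 2} + \left(-1 - 6\right) \left(-9\right) = \frac{3}{-4} - -63 = 3 \left(- \frac{1}{4}\right) + 63 = - \frac{3}{4} + 63 = \frac{249}{4}$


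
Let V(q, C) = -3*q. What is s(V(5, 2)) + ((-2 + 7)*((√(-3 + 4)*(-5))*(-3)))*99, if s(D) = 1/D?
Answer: 111374/15 ≈ 7424.9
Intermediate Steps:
s(V(5, 2)) + ((-2 + 7)*((√(-3 + 4)*(-5))*(-3)))*99 = 1/(-3*5) + ((-2 + 7)*((√(-3 + 4)*(-5))*(-3)))*99 = 1/(-15) + (5*((√1*(-5))*(-3)))*99 = -1/15 + (5*((1*(-5))*(-3)))*99 = -1/15 + (5*(-5*(-3)))*99 = -1/15 + (5*15)*99 = -1/15 + 75*99 = -1/15 + 7425 = 111374/15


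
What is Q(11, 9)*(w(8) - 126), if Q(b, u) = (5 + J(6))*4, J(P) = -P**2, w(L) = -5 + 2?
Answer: 15996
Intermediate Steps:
w(L) = -3
Q(b, u) = -124 (Q(b, u) = (5 - 1*6**2)*4 = (5 - 1*36)*4 = (5 - 36)*4 = -31*4 = -124)
Q(11, 9)*(w(8) - 126) = -124*(-3 - 126) = -124*(-129) = 15996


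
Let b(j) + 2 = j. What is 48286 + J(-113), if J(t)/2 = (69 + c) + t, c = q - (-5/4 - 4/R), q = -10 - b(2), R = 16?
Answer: 48181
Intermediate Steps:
b(j) = -2 + j
q = -10 (q = -10 - (-2 + 2) = -10 - 1*0 = -10 + 0 = -10)
c = -17/2 (c = -10 - (-5/4 - 4/16) = -10 - (-5*1/4 - 4*1/16) = -10 - (-5/4 - 1/4) = -10 - 1*(-3/2) = -10 + 3/2 = -17/2 ≈ -8.5000)
J(t) = 121 + 2*t (J(t) = 2*((69 - 17/2) + t) = 2*(121/2 + t) = 121 + 2*t)
48286 + J(-113) = 48286 + (121 + 2*(-113)) = 48286 + (121 - 226) = 48286 - 105 = 48181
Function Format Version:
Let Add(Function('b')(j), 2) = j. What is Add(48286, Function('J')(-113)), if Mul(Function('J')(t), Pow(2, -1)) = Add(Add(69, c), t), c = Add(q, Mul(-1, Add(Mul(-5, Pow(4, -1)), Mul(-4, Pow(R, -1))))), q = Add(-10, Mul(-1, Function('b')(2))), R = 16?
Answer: 48181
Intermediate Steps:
Function('b')(j) = Add(-2, j)
q = -10 (q = Add(-10, Mul(-1, Add(-2, 2))) = Add(-10, Mul(-1, 0)) = Add(-10, 0) = -10)
c = Rational(-17, 2) (c = Add(-10, Mul(-1, Add(Mul(-5, Pow(4, -1)), Mul(-4, Pow(16, -1))))) = Add(-10, Mul(-1, Add(Mul(-5, Rational(1, 4)), Mul(-4, Rational(1, 16))))) = Add(-10, Mul(-1, Add(Rational(-5, 4), Rational(-1, 4)))) = Add(-10, Mul(-1, Rational(-3, 2))) = Add(-10, Rational(3, 2)) = Rational(-17, 2) ≈ -8.5000)
Function('J')(t) = Add(121, Mul(2, t)) (Function('J')(t) = Mul(2, Add(Add(69, Rational(-17, 2)), t)) = Mul(2, Add(Rational(121, 2), t)) = Add(121, Mul(2, t)))
Add(48286, Function('J')(-113)) = Add(48286, Add(121, Mul(2, -113))) = Add(48286, Add(121, -226)) = Add(48286, -105) = 48181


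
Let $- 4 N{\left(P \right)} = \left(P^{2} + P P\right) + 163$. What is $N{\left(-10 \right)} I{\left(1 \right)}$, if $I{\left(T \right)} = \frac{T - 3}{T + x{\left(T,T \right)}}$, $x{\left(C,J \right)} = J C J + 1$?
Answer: $\frac{121}{2} \approx 60.5$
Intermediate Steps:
$x{\left(C,J \right)} = 1 + C J^{2}$ ($x{\left(C,J \right)} = C J J + 1 = C J^{2} + 1 = 1 + C J^{2}$)
$N{\left(P \right)} = - \frac{163}{4} - \frac{P^{2}}{2}$ ($N{\left(P \right)} = - \frac{\left(P^{2} + P P\right) + 163}{4} = - \frac{\left(P^{2} + P^{2}\right) + 163}{4} = - \frac{2 P^{2} + 163}{4} = - \frac{163 + 2 P^{2}}{4} = - \frac{163}{4} - \frac{P^{2}}{2}$)
$I{\left(T \right)} = \frac{-3 + T}{1 + T + T^{3}}$ ($I{\left(T \right)} = \frac{T - 3}{T + \left(1 + T T^{2}\right)} = \frac{-3 + T}{T + \left(1 + T^{3}\right)} = \frac{-3 + T}{1 + T + T^{3}}$)
$N{\left(-10 \right)} I{\left(1 \right)} = \left(- \frac{163}{4} - \frac{\left(-10\right)^{2}}{2}\right) \frac{-3 + 1}{1 + 1 + 1^{3}} = \left(- \frac{163}{4} - 50\right) \frac{1}{1 + 1 + 1} \left(-2\right) = \left(- \frac{163}{4} - 50\right) \frac{1}{3} \left(-2\right) = - \frac{363 \cdot \frac{1}{3} \left(-2\right)}{4} = \left(- \frac{363}{4}\right) \left(- \frac{2}{3}\right) = \frac{121}{2}$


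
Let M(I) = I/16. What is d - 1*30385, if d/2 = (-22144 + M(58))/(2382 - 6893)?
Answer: -548089817/18044 ≈ -30375.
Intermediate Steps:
M(I) = I/16 (M(I) = I*(1/16) = I/16)
d = 177123/18044 (d = 2*((-22144 + (1/16)*58)/(2382 - 6893)) = 2*((-22144 + 29/8)/(-4511)) = 2*(-177123/8*(-1/4511)) = 2*(177123/36088) = 177123/18044 ≈ 9.8162)
d - 1*30385 = 177123/18044 - 1*30385 = 177123/18044 - 30385 = -548089817/18044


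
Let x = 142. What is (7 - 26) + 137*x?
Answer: 19435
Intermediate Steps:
(7 - 26) + 137*x = (7 - 26) + 137*142 = -19 + 19454 = 19435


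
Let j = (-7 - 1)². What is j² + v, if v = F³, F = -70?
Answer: -338904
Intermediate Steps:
j = 64 (j = (-8)² = 64)
v = -343000 (v = (-70)³ = -343000)
j² + v = 64² - 343000 = 4096 - 343000 = -338904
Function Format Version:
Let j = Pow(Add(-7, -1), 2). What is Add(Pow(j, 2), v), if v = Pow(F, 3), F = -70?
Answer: -338904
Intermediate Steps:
j = 64 (j = Pow(-8, 2) = 64)
v = -343000 (v = Pow(-70, 3) = -343000)
Add(Pow(j, 2), v) = Add(Pow(64, 2), -343000) = Add(4096, -343000) = -338904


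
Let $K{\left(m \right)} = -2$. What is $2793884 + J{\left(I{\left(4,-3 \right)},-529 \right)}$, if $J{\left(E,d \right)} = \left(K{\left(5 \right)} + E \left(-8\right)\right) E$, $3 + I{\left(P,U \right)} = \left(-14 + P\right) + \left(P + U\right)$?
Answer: $2792756$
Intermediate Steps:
$I{\left(P,U \right)} = -17 + U + 2 P$ ($I{\left(P,U \right)} = -3 + \left(\left(-14 + P\right) + \left(P + U\right)\right) = -3 + \left(-14 + U + 2 P\right) = -17 + U + 2 P$)
$J{\left(E,d \right)} = E \left(-2 - 8 E\right)$ ($J{\left(E,d \right)} = \left(-2 + E \left(-8\right)\right) E = \left(-2 - 8 E\right) E = E \left(-2 - 8 E\right)$)
$2793884 + J{\left(I{\left(4,-3 \right)},-529 \right)} = 2793884 - 2 \left(-17 - 3 + 2 \cdot 4\right) \left(1 + 4 \left(-17 - 3 + 2 \cdot 4\right)\right) = 2793884 - 2 \left(-17 - 3 + 8\right) \left(1 + 4 \left(-17 - 3 + 8\right)\right) = 2793884 - - 24 \left(1 + 4 \left(-12\right)\right) = 2793884 - - 24 \left(1 - 48\right) = 2793884 - \left(-24\right) \left(-47\right) = 2793884 - 1128 = 2792756$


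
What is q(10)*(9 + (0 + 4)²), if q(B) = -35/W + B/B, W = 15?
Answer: -100/3 ≈ -33.333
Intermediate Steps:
q(B) = -4/3 (q(B) = -35/15 + B/B = -35*1/15 + 1 = -7/3 + 1 = -4/3)
q(10)*(9 + (0 + 4)²) = -4*(9 + (0 + 4)²)/3 = -4*(9 + 4²)/3 = -4*(9 + 16)/3 = -4/3*25 = -100/3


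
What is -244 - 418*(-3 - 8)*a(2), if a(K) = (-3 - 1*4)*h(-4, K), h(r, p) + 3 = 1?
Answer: 64128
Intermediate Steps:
h(r, p) = -2 (h(r, p) = -3 + 1 = -2)
a(K) = 14 (a(K) = (-3 - 1*4)*(-2) = (-3 - 4)*(-2) = -7*(-2) = 14)
-244 - 418*(-3 - 8)*a(2) = -244 - 418*(-3 - 8)*14 = -244 - (-4598)*14 = -244 - 418*(-154) = -244 + 64372 = 64128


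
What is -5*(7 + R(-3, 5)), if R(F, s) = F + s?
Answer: -45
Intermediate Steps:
-5*(7 + R(-3, 5)) = -5*(7 + (-3 + 5)) = -5*(7 + 2) = -5*9 = -45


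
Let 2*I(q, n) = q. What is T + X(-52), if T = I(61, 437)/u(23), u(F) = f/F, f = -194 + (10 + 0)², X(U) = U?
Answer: -11179/188 ≈ -59.463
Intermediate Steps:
I(q, n) = q/2
f = -94 (f = -194 + 10² = -194 + 100 = -94)
u(F) = -94/F
T = -1403/188 (T = ((½)*61)/((-94/23)) = 61/(2*((-94*1/23))) = 61/(2*(-94/23)) = (61/2)*(-23/94) = -1403/188 ≈ -7.4628)
T + X(-52) = -1403/188 - 52 = -11179/188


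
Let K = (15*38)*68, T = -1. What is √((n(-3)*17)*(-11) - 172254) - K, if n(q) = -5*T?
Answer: -38760 + I*√173189 ≈ -38760.0 + 416.16*I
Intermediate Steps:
n(q) = 5 (n(q) = -5*(-1) = 5)
K = 38760 (K = 570*68 = 38760)
√((n(-3)*17)*(-11) - 172254) - K = √((5*17)*(-11) - 172254) - 1*38760 = √(85*(-11) - 172254) - 38760 = √(-935 - 172254) - 38760 = √(-173189) - 38760 = I*√173189 - 38760 = -38760 + I*√173189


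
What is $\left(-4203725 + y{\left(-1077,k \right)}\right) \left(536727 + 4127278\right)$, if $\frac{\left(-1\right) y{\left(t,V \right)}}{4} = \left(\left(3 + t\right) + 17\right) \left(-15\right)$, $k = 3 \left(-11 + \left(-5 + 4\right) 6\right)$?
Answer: $-19901985615725$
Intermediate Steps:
$k = -51$ ($k = 3 \left(-11 - 6\right) = 3 \left(-17\right) = -51$)
$y{\left(t,V \right)} = 1200 + 60 t$ ($y{\left(t,V \right)} = - 4 \left(\left(3 + t\right) + 17\right) \left(-15\right) = - 4 \left(20 + t\right) \left(-15\right) = - 4 \left(-300 - 15 t\right) = 1200 + 60 t$)
$\left(-4203725 + y{\left(-1077,k \right)}\right) \left(536727 + 4127278\right) = \left(-4203725 + \left(1200 + 60 \left(-1077\right)\right)\right) \left(536727 + 4127278\right) = \left(-4203725 + \left(1200 - 64620\right)\right) 4664005 = \left(-4203725 - 63420\right) 4664005 = \left(-4267145\right) 4664005 = -19901985615725$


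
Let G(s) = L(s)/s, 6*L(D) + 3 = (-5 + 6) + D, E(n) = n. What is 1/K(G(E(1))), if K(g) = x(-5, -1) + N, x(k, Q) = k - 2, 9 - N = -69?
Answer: 1/71 ≈ 0.014085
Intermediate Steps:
N = 78 (N = 9 - 1*(-69) = 9 + 69 = 78)
L(D) = -1/3 + D/6 (L(D) = -1/2 + ((-5 + 6) + D)/6 = -1/2 + (1 + D)/6 = -1/2 + (1/6 + D/6) = -1/3 + D/6)
G(s) = (-1/3 + s/6)/s
x(k, Q) = -2 + k
K(g) = 71 (K(g) = (-2 - 5) + 78 = -7 + 78 = 71)
1/K(G(E(1))) = 1/71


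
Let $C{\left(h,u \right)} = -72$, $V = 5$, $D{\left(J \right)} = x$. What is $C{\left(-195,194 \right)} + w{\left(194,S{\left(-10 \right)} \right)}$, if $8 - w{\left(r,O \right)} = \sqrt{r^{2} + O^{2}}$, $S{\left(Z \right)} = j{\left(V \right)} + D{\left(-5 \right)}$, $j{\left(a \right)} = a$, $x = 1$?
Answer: $-64 - 2 \sqrt{9418} \approx -258.09$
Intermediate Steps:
$D{\left(J \right)} = 1$
$S{\left(Z \right)} = 6$ ($S{\left(Z \right)} = 5 + 1 = 6$)
$w{\left(r,O \right)} = 8 - \sqrt{O^{2} + r^{2}}$ ($w{\left(r,O \right)} = 8 - \sqrt{r^{2} + O^{2}} = 8 - \sqrt{O^{2} + r^{2}}$)
$C{\left(-195,194 \right)} + w{\left(194,S{\left(-10 \right)} \right)} = -72 + \left(8 - \sqrt{6^{2} + 194^{2}}\right) = -72 + \left(8 - \sqrt{36 + 37636}\right) = -72 + \left(8 - \sqrt{37672}\right) = -72 + \left(8 - 2 \sqrt{9418}\right) = -64 - 2 \sqrt{9418}$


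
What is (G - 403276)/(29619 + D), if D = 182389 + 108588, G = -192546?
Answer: -297911/160298 ≈ -1.8585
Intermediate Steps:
D = 290977
(G - 403276)/(29619 + D) = (-192546 - 403276)/(29619 + 290977) = -595822/320596 = -595822*1/320596 = -297911/160298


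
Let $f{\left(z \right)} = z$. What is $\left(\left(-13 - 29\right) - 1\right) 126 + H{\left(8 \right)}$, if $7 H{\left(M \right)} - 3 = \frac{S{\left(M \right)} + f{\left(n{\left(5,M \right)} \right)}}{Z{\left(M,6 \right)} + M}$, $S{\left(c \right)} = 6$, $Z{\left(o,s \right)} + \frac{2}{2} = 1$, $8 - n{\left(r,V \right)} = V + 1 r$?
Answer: $- \frac{303383}{56} \approx -5417.6$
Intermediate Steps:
$n{\left(r,V \right)} = 8 - V - r$ ($n{\left(r,V \right)} = 8 - \left(V + 1 r\right) = 8 - \left(V + r\right) = 8 - V - r$)
$Z{\left(o,s \right)} = 0$ ($Z{\left(o,s \right)} = -1 + 1 = 0$)
$H{\left(M \right)} = \frac{3}{7} + \frac{9 - M}{7 M}$ ($H{\left(M \right)} = \frac{3}{7} + \frac{\left(6 - \left(-3 + M\right)\right) \frac{1}{0 + M}}{7} = \frac{3}{7} + \frac{\left(6 - \left(-3 + M\right)\right) \frac{1}{M}}{7} = \frac{3}{7} + \frac{\left(9 - M\right) \frac{1}{M}}{7} = \frac{3}{7} + \frac{\frac{1}{M} \left(9 - M\right)}{7} = \frac{3}{7} + \frac{9 - M}{7 M}$)
$\left(\left(-13 - 29\right) - 1\right) 126 + H{\left(8 \right)} = \left(\left(-13 - 29\right) - 1\right) 126 + \frac{9 + 2 \cdot 8}{7 \cdot 8} = \left(-42 - 1\right) 126 + \frac{1}{7} \cdot \frac{1}{8} \left(9 + 16\right) = \left(-43\right) 126 + \frac{1}{7} \cdot \frac{1}{8} \cdot 25 = -5418 + \frac{25}{56} = - \frac{303383}{56}$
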